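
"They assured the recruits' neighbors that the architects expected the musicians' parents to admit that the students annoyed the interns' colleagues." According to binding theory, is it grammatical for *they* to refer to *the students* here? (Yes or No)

No

*the students* is an R-expression; Principle C requires it to be free (not bound by any c-commanding expression).
— they: subject of the matrix clause; the pronoun c-commands the R-expression — coreference blocked (Principle C).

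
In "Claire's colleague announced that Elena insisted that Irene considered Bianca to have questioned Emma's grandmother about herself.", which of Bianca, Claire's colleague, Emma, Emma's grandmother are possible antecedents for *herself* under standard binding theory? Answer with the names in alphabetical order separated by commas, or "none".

Bianca, Emma's grandmother

*herself* is a reflexive; Principle A requires it to be bound within its binding domain — the clause headed by 'questioned'.
— Bianca: subject of the clause headed by 'questioned'; c-commands the reflexive within its binding domain — allowed (Principle A).
— Claire's colleague: subject of the matrix clause; c-commands the reflexive but lies outside its binding domain — cannot bind it (Principle A).
— Emma: possessor inside the object DP of the clause headed by 'questioned'; does not c-command the reflexive — cannot bind it (Principle A).
— Emma's grandmother: object of the clause headed by 'questioned'; c-commands the reflexive within its binding domain — allowed (Principle A).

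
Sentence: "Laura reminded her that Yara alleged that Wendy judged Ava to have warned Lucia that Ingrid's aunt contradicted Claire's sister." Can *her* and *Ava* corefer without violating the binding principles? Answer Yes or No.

No

*Ava* is an R-expression; Principle C requires it to be free (not bound by any c-commanding expression).
— her: object of the matrix clause; the pronoun c-commands the R-expression — coreference blocked (Principle C).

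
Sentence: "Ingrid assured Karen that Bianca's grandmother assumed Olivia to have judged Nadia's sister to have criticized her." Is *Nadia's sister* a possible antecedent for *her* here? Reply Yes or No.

No

*her* is a pronoun; Principle B requires it to be free in its binding domain — the clause headed by 'criticized'.
— Nadia's sister: subject of the clause headed by 'criticized'; c-commands the pronoun within its binding domain — blocked (Principle B).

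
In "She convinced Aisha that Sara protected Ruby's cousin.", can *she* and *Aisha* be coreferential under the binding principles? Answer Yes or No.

No

*Aisha* is an R-expression; Principle C requires it to be free (not bound by any c-commanding expression).
— she: subject of the matrix clause; the pronoun c-commands the R-expression — coreference blocked (Principle C).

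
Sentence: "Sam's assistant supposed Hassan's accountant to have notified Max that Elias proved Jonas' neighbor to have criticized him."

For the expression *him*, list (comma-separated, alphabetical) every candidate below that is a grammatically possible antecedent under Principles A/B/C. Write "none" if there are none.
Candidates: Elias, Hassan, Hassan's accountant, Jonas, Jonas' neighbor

*him* is a pronoun; Principle B requires it to be free in its binding domain — the clause headed by 'criticized'.
— Elias: subject of the clause headed by 'proved'; c-commands the pronoun but lies outside its binding domain — allowed.
— Hassan: possessor inside the subject DP of the clause headed by 'notified'; does not c-command the pronoun — Principle B does not apply; allowed.
— Hassan's accountant: subject of the clause headed by 'notified'; c-commands the pronoun but lies outside its binding domain — allowed.
— Jonas: possessor inside the subject DP of the clause headed by 'criticized'; does not c-command the pronoun — Principle B does not apply; allowed.
— Jonas' neighbor: subject of the clause headed by 'criticized'; c-commands the pronoun within its binding domain — blocked (Principle B).

Elias, Hassan, Hassan's accountant, Jonas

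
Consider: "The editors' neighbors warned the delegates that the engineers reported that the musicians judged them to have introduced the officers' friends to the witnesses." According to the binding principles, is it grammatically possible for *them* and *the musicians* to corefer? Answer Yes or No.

No

*them* is a pronoun; Principle B requires it to be free in its binding domain — the clause headed by 'judged'.
— the musicians: subject of the clause headed by 'judged'; c-commands the pronoun within its binding domain — blocked (Principle B).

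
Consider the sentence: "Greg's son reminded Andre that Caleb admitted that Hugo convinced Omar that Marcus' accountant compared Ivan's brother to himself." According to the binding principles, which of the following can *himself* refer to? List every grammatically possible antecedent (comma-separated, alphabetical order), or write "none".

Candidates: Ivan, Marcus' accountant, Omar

Marcus' accountant

*himself* is a reflexive; Principle A requires it to be bound within its binding domain — the clause headed by 'compared'.
— Ivan: possessor inside the object DP of the clause headed by 'compared'; does not c-command the reflexive — cannot bind it (Principle A).
— Marcus' accountant: subject of the clause headed by 'compared'; c-commands the reflexive within its binding domain — allowed (Principle A).
— Omar: object of the clause headed by 'convinced'; c-commands the reflexive but lies outside its binding domain — cannot bind it (Principle A).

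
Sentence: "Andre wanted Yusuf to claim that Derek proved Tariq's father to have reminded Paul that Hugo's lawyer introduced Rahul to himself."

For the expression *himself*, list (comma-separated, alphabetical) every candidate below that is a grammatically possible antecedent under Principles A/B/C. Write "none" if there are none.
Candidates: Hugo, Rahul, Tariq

Rahul

*himself* is a reflexive; Principle A requires it to be bound within its binding domain — the clause headed by 'introduced'.
— Hugo: possessor inside the subject DP of the clause headed by 'introduced'; does not c-command the reflexive — cannot bind it (Principle A).
— Rahul: object of the clause headed by 'introduced'; c-commands the reflexive within its binding domain — allowed (Principle A).
— Tariq: possessor inside the subject DP of the clause headed by 'reminded'; does not c-command the reflexive — cannot bind it (Principle A).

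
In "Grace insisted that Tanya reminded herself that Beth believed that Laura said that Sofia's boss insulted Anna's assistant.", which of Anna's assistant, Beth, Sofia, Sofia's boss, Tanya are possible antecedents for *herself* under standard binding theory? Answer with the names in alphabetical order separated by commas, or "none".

*herself* is a reflexive; Principle A requires it to be bound within its binding domain — the clause headed by 'reminded'.
— Anna's assistant: object of the clause headed by 'insulted'; does not c-command the reflexive — cannot bind it (Principle A).
— Beth: subject of the clause headed by 'believed'; does not c-command the reflexive — cannot bind it (Principle A).
— Sofia: possessor inside the subject DP of the clause headed by 'insulted'; does not c-command the reflexive — cannot bind it (Principle A).
— Sofia's boss: subject of the clause headed by 'insulted'; does not c-command the reflexive — cannot bind it (Principle A).
— Tanya: subject of the clause headed by 'reminded'; c-commands the reflexive within its binding domain — allowed (Principle A).

Tanya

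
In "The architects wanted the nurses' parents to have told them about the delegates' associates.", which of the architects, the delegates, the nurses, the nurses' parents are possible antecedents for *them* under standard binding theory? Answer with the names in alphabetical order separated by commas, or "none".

the architects, the nurses

*them* is a pronoun; Principle B requires it to be free in its binding domain — the clause headed by 'told'.
— the architects: subject of the matrix clause; c-commands the pronoun but lies outside its binding domain — allowed.
— the delegates: possessor inside the second object DP of the clause headed by 'told'; is c-commanded by the pronoun; coreference would bind this R-expression — blocked (Principle C).
— the nurses: possessor inside the subject DP of the clause headed by 'told'; does not c-command the pronoun — Principle B does not apply; allowed.
— the nurses' parents: subject of the clause headed by 'told'; c-commands the pronoun within its binding domain — blocked (Principle B).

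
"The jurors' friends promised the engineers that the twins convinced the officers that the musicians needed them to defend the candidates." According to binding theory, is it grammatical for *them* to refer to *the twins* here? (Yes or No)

*the twins* is an R-expression; Principle C requires it to be free (not bound by any c-commanding expression).
— them: subject of the clause headed by 'defend'; the pronoun does not c-command the R-expression — coreference allowed.

Yes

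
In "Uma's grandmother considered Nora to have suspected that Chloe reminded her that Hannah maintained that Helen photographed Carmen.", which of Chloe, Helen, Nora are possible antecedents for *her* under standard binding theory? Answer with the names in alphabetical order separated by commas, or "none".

Nora

*her* is a pronoun; Principle B requires it to be free in its binding domain — the clause headed by 'reminded'.
— Chloe: subject of the clause headed by 'reminded'; c-commands the pronoun within its binding domain — blocked (Principle B).
— Helen: subject of the clause headed by 'photographed'; is c-commanded by the pronoun; coreference would bind this R-expression — blocked (Principle C).
— Nora: subject of the clause headed by 'suspected'; c-commands the pronoun but lies outside its binding domain — allowed.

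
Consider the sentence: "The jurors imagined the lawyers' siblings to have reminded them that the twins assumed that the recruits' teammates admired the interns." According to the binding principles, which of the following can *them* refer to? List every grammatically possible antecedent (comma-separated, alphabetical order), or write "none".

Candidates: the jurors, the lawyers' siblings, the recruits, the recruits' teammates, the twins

*them* is a pronoun; Principle B requires it to be free in its binding domain — the clause headed by 'reminded'.
— the jurors: subject of the matrix clause; c-commands the pronoun but lies outside its binding domain — allowed.
— the lawyers' siblings: subject of the clause headed by 'reminded'; c-commands the pronoun within its binding domain — blocked (Principle B).
— the recruits: possessor inside the subject DP of the clause headed by 'admired'; is c-commanded by the pronoun; coreference would bind this R-expression — blocked (Principle C).
— the recruits' teammates: subject of the clause headed by 'admired'; is c-commanded by the pronoun; coreference would bind this R-expression — blocked (Principle C).
— the twins: subject of the clause headed by 'assumed'; is c-commanded by the pronoun; coreference would bind this R-expression — blocked (Principle C).

the jurors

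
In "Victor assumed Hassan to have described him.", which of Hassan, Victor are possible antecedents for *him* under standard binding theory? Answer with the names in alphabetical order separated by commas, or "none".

*him* is a pronoun; Principle B requires it to be free in its binding domain — the clause headed by 'described'.
— Hassan: subject of the clause headed by 'described'; c-commands the pronoun within its binding domain — blocked (Principle B).
— Victor: subject of the matrix clause; c-commands the pronoun but lies outside its binding domain — allowed.

Victor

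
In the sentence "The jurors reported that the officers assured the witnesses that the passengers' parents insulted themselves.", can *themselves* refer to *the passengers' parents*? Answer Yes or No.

*themselves* is a reflexive; Principle A requires it to be bound within its binding domain — the clause headed by 'insulted'.
— the passengers' parents: subject of the clause headed by 'insulted'; c-commands the reflexive within its binding domain — allowed (Principle A).

Yes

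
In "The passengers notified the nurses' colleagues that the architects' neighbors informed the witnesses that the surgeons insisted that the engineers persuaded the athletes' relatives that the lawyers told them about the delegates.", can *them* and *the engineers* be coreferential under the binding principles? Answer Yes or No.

Yes

*the engineers* is an R-expression; Principle C requires it to be free (not bound by any c-commanding expression).
— them: object of the clause headed by 'told'; the pronoun does not c-command the R-expression — coreference allowed.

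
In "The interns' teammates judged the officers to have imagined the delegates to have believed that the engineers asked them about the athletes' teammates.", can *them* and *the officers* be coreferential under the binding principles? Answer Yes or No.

Yes

*the officers* is an R-expression; Principle C requires it to be free (not bound by any c-commanding expression).
— them: object of the clause headed by 'asked'; the pronoun does not c-command the R-expression — coreference allowed.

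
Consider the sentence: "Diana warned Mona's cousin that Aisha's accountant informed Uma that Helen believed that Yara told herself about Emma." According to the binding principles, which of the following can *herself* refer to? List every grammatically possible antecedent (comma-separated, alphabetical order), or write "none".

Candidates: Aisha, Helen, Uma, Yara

*herself* is a reflexive; Principle A requires it to be bound within its binding domain — the clause headed by 'told'.
— Aisha: possessor inside the subject DP of the clause headed by 'informed'; does not c-command the reflexive — cannot bind it (Principle A).
— Helen: subject of the clause headed by 'believed'; c-commands the reflexive but lies outside its binding domain — cannot bind it (Principle A).
— Uma: object of the clause headed by 'informed'; c-commands the reflexive but lies outside its binding domain — cannot bind it (Principle A).
— Yara: subject of the clause headed by 'told'; c-commands the reflexive within its binding domain — allowed (Principle A).

Yara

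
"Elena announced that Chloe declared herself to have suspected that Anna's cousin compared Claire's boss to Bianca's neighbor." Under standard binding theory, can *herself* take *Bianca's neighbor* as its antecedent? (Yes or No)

*herself* is a reflexive; Principle A requires it to be bound within its binding domain — the clause headed by 'declared'.
— Bianca's neighbor: second object of the clause headed by 'compared'; does not c-command the reflexive — cannot bind it (Principle A).

No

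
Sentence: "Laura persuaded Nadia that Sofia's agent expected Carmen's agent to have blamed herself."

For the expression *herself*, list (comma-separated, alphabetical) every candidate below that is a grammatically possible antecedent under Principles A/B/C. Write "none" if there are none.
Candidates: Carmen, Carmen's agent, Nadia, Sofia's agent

*herself* is a reflexive; Principle A requires it to be bound within its binding domain — the clause headed by 'blamed'.
— Carmen: possessor inside the subject DP of the clause headed by 'blamed'; does not c-command the reflexive — cannot bind it (Principle A).
— Carmen's agent: subject of the clause headed by 'blamed'; c-commands the reflexive within its binding domain — allowed (Principle A).
— Nadia: object of the matrix clause; c-commands the reflexive but lies outside its binding domain — cannot bind it (Principle A).
— Sofia's agent: subject of the clause headed by 'expected'; c-commands the reflexive but lies outside its binding domain — cannot bind it (Principle A).

Carmen's agent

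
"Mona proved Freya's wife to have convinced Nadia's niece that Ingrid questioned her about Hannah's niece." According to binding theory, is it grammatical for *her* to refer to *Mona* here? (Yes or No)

*Mona* is an R-expression; Principle C requires it to be free (not bound by any c-commanding expression).
— her: object of the clause headed by 'questioned'; the pronoun does not c-command the R-expression — coreference allowed.

Yes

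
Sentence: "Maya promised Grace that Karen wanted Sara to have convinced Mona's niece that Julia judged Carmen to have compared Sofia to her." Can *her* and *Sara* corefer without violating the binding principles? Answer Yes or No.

*Sara* is an R-expression; Principle C requires it to be free (not bound by any c-commanding expression).
— her: second object of the clause headed by 'compared'; the pronoun does not c-command the R-expression — coreference allowed.

Yes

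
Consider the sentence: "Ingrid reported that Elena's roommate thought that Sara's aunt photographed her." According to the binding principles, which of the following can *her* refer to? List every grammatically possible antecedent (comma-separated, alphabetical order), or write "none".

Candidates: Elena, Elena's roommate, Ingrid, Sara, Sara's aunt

Elena, Elena's roommate, Ingrid, Sara

*her* is a pronoun; Principle B requires it to be free in its binding domain — the clause headed by 'photographed'.
— Elena: possessor inside the subject DP of the clause headed by 'thought'; does not c-command the pronoun — Principle B does not apply; allowed.
— Elena's roommate: subject of the clause headed by 'thought'; c-commands the pronoun but lies outside its binding domain — allowed.
— Ingrid: subject of the matrix clause; c-commands the pronoun but lies outside its binding domain — allowed.
— Sara: possessor inside the subject DP of the clause headed by 'photographed'; does not c-command the pronoun — Principle B does not apply; allowed.
— Sara's aunt: subject of the clause headed by 'photographed'; c-commands the pronoun within its binding domain — blocked (Principle B).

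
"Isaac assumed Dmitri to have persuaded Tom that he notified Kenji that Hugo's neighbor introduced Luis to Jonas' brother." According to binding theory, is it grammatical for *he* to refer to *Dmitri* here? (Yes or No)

*Dmitri* is an R-expression; Principle C requires it to be free (not bound by any c-commanding expression).
— he: subject of the clause headed by 'notified'; the pronoun does not c-command the R-expression — coreference allowed.

Yes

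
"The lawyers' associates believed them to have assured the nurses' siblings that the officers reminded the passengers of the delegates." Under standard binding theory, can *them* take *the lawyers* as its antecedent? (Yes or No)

*them* is a pronoun; Principle B requires it to be free in its binding domain — the matrix clause.
— the lawyers: possessor inside the subject DP of the matrix clause; does not c-command the pronoun — Principle B does not apply; allowed.

Yes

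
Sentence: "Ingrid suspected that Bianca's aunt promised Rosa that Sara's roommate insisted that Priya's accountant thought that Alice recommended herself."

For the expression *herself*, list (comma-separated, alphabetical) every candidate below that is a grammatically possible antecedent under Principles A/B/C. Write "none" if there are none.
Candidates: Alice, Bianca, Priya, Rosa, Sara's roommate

Alice

*herself* is a reflexive; Principle A requires it to be bound within its binding domain — the clause headed by 'recommended'.
— Alice: subject of the clause headed by 'recommended'; c-commands the reflexive within its binding domain — allowed (Principle A).
— Bianca: possessor inside the subject DP of the clause headed by 'promised'; does not c-command the reflexive — cannot bind it (Principle A).
— Priya: possessor inside the subject DP of the clause headed by 'thought'; does not c-command the reflexive — cannot bind it (Principle A).
— Rosa: object of the clause headed by 'promised'; c-commands the reflexive but lies outside its binding domain — cannot bind it (Principle A).
— Sara's roommate: subject of the clause headed by 'insisted'; c-commands the reflexive but lies outside its binding domain — cannot bind it (Principle A).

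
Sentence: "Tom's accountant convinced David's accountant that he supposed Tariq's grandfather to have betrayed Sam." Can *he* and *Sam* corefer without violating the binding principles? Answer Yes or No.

No

*Sam* is an R-expression; Principle C requires it to be free (not bound by any c-commanding expression).
— he: subject of the clause headed by 'supposed'; the pronoun c-commands the R-expression — coreference blocked (Principle C).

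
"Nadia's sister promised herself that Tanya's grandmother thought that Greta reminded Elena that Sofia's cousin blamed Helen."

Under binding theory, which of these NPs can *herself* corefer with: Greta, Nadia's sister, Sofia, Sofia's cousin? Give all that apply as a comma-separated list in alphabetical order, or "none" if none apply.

*herself* is a reflexive; Principle A requires it to be bound within its binding domain — the matrix clause.
— Greta: subject of the clause headed by 'reminded'; does not c-command the reflexive — cannot bind it (Principle A).
— Nadia's sister: subject of the matrix clause; c-commands the reflexive within its binding domain — allowed (Principle A).
— Sofia: possessor inside the subject DP of the clause headed by 'blamed'; does not c-command the reflexive — cannot bind it (Principle A).
— Sofia's cousin: subject of the clause headed by 'blamed'; does not c-command the reflexive — cannot bind it (Principle A).

Nadia's sister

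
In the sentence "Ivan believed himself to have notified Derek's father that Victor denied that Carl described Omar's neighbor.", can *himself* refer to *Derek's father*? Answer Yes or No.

*himself* is a reflexive; Principle A requires it to be bound within its binding domain — the matrix clause.
— Derek's father: object of the clause headed by 'notified'; does not c-command the reflexive — cannot bind it (Principle A).

No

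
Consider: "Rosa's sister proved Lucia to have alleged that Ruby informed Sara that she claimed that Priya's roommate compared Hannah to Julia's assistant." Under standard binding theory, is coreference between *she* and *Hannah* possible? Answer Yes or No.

No

*Hannah* is an R-expression; Principle C requires it to be free (not bound by any c-commanding expression).
— she: subject of the clause headed by 'claimed'; the pronoun c-commands the R-expression — coreference blocked (Principle C).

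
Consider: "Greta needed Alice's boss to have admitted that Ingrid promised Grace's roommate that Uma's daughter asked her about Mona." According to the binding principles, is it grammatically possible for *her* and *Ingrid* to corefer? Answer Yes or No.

Yes

*her* is a pronoun; Principle B requires it to be free in its binding domain — the clause headed by 'asked'.
— Ingrid: subject of the clause headed by 'promised'; c-commands the pronoun but lies outside its binding domain — allowed.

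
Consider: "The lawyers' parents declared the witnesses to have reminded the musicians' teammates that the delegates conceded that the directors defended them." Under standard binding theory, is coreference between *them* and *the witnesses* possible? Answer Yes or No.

Yes

*the witnesses* is an R-expression; Principle C requires it to be free (not bound by any c-commanding expression).
— them: object of the clause headed by 'defended'; the pronoun does not c-command the R-expression — coreference allowed.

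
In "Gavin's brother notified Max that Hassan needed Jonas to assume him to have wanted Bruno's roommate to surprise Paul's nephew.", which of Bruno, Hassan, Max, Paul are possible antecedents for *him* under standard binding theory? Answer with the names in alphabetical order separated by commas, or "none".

*him* is a pronoun; Principle B requires it to be free in its binding domain — the clause headed by 'assume'.
— Bruno: possessor inside the subject DP of the clause headed by 'surprise'; is c-commanded by the pronoun; coreference would bind this R-expression — blocked (Principle C).
— Hassan: subject of the clause headed by 'needed'; c-commands the pronoun but lies outside its binding domain — allowed.
— Max: object of the matrix clause; c-commands the pronoun but lies outside its binding domain — allowed.
— Paul: possessor inside the object DP of the clause headed by 'surprise'; is c-commanded by the pronoun; coreference would bind this R-expression — blocked (Principle C).

Hassan, Max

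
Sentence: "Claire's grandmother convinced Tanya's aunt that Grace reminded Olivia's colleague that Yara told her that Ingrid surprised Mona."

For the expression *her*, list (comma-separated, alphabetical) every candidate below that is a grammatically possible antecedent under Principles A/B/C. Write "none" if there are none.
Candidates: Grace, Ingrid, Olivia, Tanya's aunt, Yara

*her* is a pronoun; Principle B requires it to be free in its binding domain — the clause headed by 'told'.
— Grace: subject of the clause headed by 'reminded'; c-commands the pronoun but lies outside its binding domain — allowed.
— Ingrid: subject of the clause headed by 'surprised'; is c-commanded by the pronoun; coreference would bind this R-expression — blocked (Principle C).
— Olivia: possessor inside the object DP of the clause headed by 'reminded'; does not c-command the pronoun — Principle B does not apply; allowed.
— Tanya's aunt: object of the matrix clause; c-commands the pronoun but lies outside its binding domain — allowed.
— Yara: subject of the clause headed by 'told'; c-commands the pronoun within its binding domain — blocked (Principle B).

Grace, Olivia, Tanya's aunt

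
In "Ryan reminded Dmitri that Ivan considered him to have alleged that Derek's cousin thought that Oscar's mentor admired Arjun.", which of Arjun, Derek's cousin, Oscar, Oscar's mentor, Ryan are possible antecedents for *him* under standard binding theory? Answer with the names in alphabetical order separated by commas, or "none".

*him* is a pronoun; Principle B requires it to be free in its binding domain — the clause headed by 'considered'.
— Arjun: object of the clause headed by 'admired'; is c-commanded by the pronoun; coreference would bind this R-expression — blocked (Principle C).
— Derek's cousin: subject of the clause headed by 'thought'; is c-commanded by the pronoun; coreference would bind this R-expression — blocked (Principle C).
— Oscar: possessor inside the subject DP of the clause headed by 'admired'; is c-commanded by the pronoun; coreference would bind this R-expression — blocked (Principle C).
— Oscar's mentor: subject of the clause headed by 'admired'; is c-commanded by the pronoun; coreference would bind this R-expression — blocked (Principle C).
— Ryan: subject of the matrix clause; c-commands the pronoun but lies outside its binding domain — allowed.

Ryan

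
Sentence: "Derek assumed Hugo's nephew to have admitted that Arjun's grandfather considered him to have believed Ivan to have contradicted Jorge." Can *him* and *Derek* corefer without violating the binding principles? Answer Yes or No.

*Derek* is an R-expression; Principle C requires it to be free (not bound by any c-commanding expression).
— him: subject of the clause headed by 'believed'; the pronoun does not c-command the R-expression — coreference allowed.

Yes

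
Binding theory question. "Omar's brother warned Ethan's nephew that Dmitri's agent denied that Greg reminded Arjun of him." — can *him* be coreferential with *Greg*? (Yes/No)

*him* is a pronoun; Principle B requires it to be free in its binding domain — the clause headed by 'reminded'.
— Greg: subject of the clause headed by 'reminded'; c-commands the pronoun within its binding domain — blocked (Principle B).

No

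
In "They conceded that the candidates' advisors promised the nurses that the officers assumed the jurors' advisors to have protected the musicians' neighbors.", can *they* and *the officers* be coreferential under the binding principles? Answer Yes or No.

No

*the officers* is an R-expression; Principle C requires it to be free (not bound by any c-commanding expression).
— they: subject of the matrix clause; the pronoun c-commands the R-expression — coreference blocked (Principle C).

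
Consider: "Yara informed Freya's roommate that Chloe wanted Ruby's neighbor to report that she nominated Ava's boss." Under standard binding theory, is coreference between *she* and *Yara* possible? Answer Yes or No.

Yes

*Yara* is an R-expression; Principle C requires it to be free (not bound by any c-commanding expression).
— she: subject of the clause headed by 'nominated'; the pronoun does not c-command the R-expression — coreference allowed.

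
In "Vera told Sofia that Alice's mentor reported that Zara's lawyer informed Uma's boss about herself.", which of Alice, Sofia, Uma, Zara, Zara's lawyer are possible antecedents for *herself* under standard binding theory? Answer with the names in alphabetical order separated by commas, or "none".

Zara's lawyer

*herself* is a reflexive; Principle A requires it to be bound within its binding domain — the clause headed by 'informed'.
— Alice: possessor inside the subject DP of the clause headed by 'reported'; does not c-command the reflexive — cannot bind it (Principle A).
— Sofia: object of the matrix clause; c-commands the reflexive but lies outside its binding domain — cannot bind it (Principle A).
— Uma: possessor inside the object DP of the clause headed by 'informed'; does not c-command the reflexive — cannot bind it (Principle A).
— Zara: possessor inside the subject DP of the clause headed by 'informed'; does not c-command the reflexive — cannot bind it (Principle A).
— Zara's lawyer: subject of the clause headed by 'informed'; c-commands the reflexive within its binding domain — allowed (Principle A).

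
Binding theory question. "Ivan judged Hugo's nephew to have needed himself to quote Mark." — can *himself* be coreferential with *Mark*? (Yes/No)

No

*himself* is a reflexive; Principle A requires it to be bound within its binding domain — the clause headed by 'needed'.
— Mark: object of the clause headed by 'quote'; does not c-command the reflexive — cannot bind it (Principle A).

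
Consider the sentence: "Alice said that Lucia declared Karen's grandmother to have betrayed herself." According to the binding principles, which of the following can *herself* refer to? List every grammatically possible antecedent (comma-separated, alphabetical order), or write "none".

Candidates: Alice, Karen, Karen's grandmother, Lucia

*herself* is a reflexive; Principle A requires it to be bound within its binding domain — the clause headed by 'betrayed'.
— Alice: subject of the matrix clause; c-commands the reflexive but lies outside its binding domain — cannot bind it (Principle A).
— Karen: possessor inside the subject DP of the clause headed by 'betrayed'; does not c-command the reflexive — cannot bind it (Principle A).
— Karen's grandmother: subject of the clause headed by 'betrayed'; c-commands the reflexive within its binding domain — allowed (Principle A).
— Lucia: subject of the clause headed by 'declared'; c-commands the reflexive but lies outside its binding domain — cannot bind it (Principle A).

Karen's grandmother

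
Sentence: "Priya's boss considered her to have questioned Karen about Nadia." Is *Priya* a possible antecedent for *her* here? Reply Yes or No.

Yes

*her* is a pronoun; Principle B requires it to be free in its binding domain — the matrix clause.
— Priya: possessor inside the subject DP of the matrix clause; does not c-command the pronoun — Principle B does not apply; allowed.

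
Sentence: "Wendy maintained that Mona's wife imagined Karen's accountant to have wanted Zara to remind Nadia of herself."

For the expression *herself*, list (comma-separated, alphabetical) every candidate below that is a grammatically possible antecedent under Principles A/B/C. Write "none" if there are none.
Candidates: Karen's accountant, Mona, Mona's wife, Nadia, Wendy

Nadia

*herself* is a reflexive; Principle A requires it to be bound within its binding domain — the clause headed by 'remind'.
— Karen's accountant: subject of the clause headed by 'wanted'; c-commands the reflexive but lies outside its binding domain — cannot bind it (Principle A).
— Mona: possessor inside the subject DP of the clause headed by 'imagined'; does not c-command the reflexive — cannot bind it (Principle A).
— Mona's wife: subject of the clause headed by 'imagined'; c-commands the reflexive but lies outside its binding domain — cannot bind it (Principle A).
— Nadia: object of the clause headed by 'remind'; c-commands the reflexive within its binding domain — allowed (Principle A).
— Wendy: subject of the matrix clause; c-commands the reflexive but lies outside its binding domain — cannot bind it (Principle A).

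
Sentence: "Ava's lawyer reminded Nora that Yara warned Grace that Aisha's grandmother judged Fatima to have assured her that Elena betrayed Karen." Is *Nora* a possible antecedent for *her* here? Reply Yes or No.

Yes

*her* is a pronoun; Principle B requires it to be free in its binding domain — the clause headed by 'assured'.
— Nora: object of the matrix clause; c-commands the pronoun but lies outside its binding domain — allowed.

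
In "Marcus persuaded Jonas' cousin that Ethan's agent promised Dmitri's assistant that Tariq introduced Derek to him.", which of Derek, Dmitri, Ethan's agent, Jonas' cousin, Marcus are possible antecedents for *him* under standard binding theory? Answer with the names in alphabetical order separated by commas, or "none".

Dmitri, Ethan's agent, Jonas' cousin, Marcus

*him* is a pronoun; Principle B requires it to be free in its binding domain — the clause headed by 'introduced'.
— Derek: object of the clause headed by 'introduced'; c-commands the pronoun within its binding domain — blocked (Principle B).
— Dmitri: possessor inside the object DP of the clause headed by 'promised'; does not c-command the pronoun — Principle B does not apply; allowed.
— Ethan's agent: subject of the clause headed by 'promised'; c-commands the pronoun but lies outside its binding domain — allowed.
— Jonas' cousin: object of the matrix clause; c-commands the pronoun but lies outside its binding domain — allowed.
— Marcus: subject of the matrix clause; c-commands the pronoun but lies outside its binding domain — allowed.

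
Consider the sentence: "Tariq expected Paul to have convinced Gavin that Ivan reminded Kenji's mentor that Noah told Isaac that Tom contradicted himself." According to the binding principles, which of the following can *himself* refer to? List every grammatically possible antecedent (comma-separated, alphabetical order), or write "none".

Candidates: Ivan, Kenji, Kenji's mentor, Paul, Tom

*himself* is a reflexive; Principle A requires it to be bound within its binding domain — the clause headed by 'contradicted'.
— Ivan: subject of the clause headed by 'reminded'; c-commands the reflexive but lies outside its binding domain — cannot bind it (Principle A).
— Kenji: possessor inside the object DP of the clause headed by 'reminded'; does not c-command the reflexive — cannot bind it (Principle A).
— Kenji's mentor: object of the clause headed by 'reminded'; c-commands the reflexive but lies outside its binding domain — cannot bind it (Principle A).
— Paul: subject of the clause headed by 'convinced'; c-commands the reflexive but lies outside its binding domain — cannot bind it (Principle A).
— Tom: subject of the clause headed by 'contradicted'; c-commands the reflexive within its binding domain — allowed (Principle A).

Tom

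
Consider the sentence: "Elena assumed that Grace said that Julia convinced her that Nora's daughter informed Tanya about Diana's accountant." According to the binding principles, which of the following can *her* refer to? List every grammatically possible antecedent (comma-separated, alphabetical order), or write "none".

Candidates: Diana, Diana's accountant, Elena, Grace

Elena, Grace

*her* is a pronoun; Principle B requires it to be free in its binding domain — the clause headed by 'convinced'.
— Diana: possessor inside the second object DP of the clause headed by 'informed'; is c-commanded by the pronoun; coreference would bind this R-expression — blocked (Principle C).
— Diana's accountant: second object of the clause headed by 'informed'; is c-commanded by the pronoun; coreference would bind this R-expression — blocked (Principle C).
— Elena: subject of the matrix clause; c-commands the pronoun but lies outside its binding domain — allowed.
— Grace: subject of the clause headed by 'said'; c-commands the pronoun but lies outside its binding domain — allowed.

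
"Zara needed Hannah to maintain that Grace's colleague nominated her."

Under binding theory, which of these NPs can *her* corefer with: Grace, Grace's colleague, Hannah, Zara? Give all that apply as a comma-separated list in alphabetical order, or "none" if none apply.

*her* is a pronoun; Principle B requires it to be free in its binding domain — the clause headed by 'nominated'.
— Grace: possessor inside the subject DP of the clause headed by 'nominated'; does not c-command the pronoun — Principle B does not apply; allowed.
— Grace's colleague: subject of the clause headed by 'nominated'; c-commands the pronoun within its binding domain — blocked (Principle B).
— Hannah: subject of the clause headed by 'maintain'; c-commands the pronoun but lies outside its binding domain — allowed.
— Zara: subject of the matrix clause; c-commands the pronoun but lies outside its binding domain — allowed.

Grace, Hannah, Zara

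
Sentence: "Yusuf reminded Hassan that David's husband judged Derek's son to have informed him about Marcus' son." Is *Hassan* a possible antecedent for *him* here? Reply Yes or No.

*him* is a pronoun; Principle B requires it to be free in its binding domain — the clause headed by 'informed'.
— Hassan: object of the matrix clause; c-commands the pronoun but lies outside its binding domain — allowed.

Yes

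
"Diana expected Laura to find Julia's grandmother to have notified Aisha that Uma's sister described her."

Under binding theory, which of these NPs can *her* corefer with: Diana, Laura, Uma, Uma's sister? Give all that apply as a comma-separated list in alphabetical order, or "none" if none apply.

Diana, Laura, Uma

*her* is a pronoun; Principle B requires it to be free in its binding domain — the clause headed by 'described'.
— Diana: subject of the matrix clause; c-commands the pronoun but lies outside its binding domain — allowed.
— Laura: subject of the clause headed by 'find'; c-commands the pronoun but lies outside its binding domain — allowed.
— Uma: possessor inside the subject DP of the clause headed by 'described'; does not c-command the pronoun — Principle B does not apply; allowed.
— Uma's sister: subject of the clause headed by 'described'; c-commands the pronoun within its binding domain — blocked (Principle B).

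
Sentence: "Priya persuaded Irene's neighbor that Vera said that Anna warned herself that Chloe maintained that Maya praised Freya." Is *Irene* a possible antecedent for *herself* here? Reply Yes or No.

*herself* is a reflexive; Principle A requires it to be bound within its binding domain — the clause headed by 'warned'.
— Irene: possessor inside the object DP of the matrix clause; does not c-command the reflexive — cannot bind it (Principle A).

No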